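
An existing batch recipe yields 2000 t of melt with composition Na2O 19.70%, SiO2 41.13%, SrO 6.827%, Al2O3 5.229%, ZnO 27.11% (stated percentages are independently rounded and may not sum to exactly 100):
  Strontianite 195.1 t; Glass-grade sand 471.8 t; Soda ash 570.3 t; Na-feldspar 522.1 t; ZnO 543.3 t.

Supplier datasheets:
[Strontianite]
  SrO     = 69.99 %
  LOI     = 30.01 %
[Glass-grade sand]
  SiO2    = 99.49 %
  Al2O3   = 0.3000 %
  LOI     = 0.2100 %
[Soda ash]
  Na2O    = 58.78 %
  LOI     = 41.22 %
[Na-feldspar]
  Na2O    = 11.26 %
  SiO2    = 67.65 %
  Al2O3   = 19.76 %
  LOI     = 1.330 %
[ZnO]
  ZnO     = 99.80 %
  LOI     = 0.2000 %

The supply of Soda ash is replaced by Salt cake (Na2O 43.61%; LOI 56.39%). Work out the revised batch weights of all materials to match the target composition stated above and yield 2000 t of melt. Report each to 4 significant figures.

Revised batch per 2000 t melt:
  Strontianite: 195.1 t
  Glass-grade sand: 471.8 t
  Salt cake: 768.7 t
  Na-feldspar: 522.1 t
  ZnO: 543.3 t
Total batch = 2501 t; LOI loss = 501.0 t

The working math holds full precision through every step. Values along the way are shown (rounded to four significant figures) on the page; exactly one rounding lands on every reported figure. All derived quantities, including five oxide percentages, the yield, ignition loss, totals, glass mass, are carried using the weight values on 2000 t of glass in exact precision exactly as shown in problem or answer.
Per-oxide target masses for 2000 t melt:
  Na2O: 19.70% × 2000 = 394.0 t
  SiO2: 41.13% × 2000 = 822.6 t
  SrO: 6.827% × 2000 = 136.5 t
  Al2O3: 5.229% × 2000 = 104.6 t
  ZnO: 27.11% × 2000 = 542.2 t
Oxide-by-oxide audit working from each reported weight, under the basis named above (summed amounts equal target values net of answer rounding effects):
  Na2O: 768.7·0.4361 + 522.1·0.1126 = 394.0 t (target 394.0 t)
  SiO2: 471.8·0.9949 + 522.1·0.6765 = 822.6 t (target 822.6 t)
  SrO: 195.1·0.6999 = 136.6 t (target 136.5 t)
  Al2O3: 471.8·0.003000 + 522.1·0.1976 = 104.6 t (target 104.6 t)
  ZnO: 543.3·0.9980 = 542.2 t (target 542.2 t)
Glass-mass bookkeeping: Σ batch − LOI loss = 2000 t (oxide target masses add up to 2000 t; versus the stated basis of 2000 t — rounding explains the deltas).
Summing the batch: Σ batch = 2501 t; LOI loss = Σ batch·LOI = 501.0 t; yield = glass ÷ total batch = 79.97%.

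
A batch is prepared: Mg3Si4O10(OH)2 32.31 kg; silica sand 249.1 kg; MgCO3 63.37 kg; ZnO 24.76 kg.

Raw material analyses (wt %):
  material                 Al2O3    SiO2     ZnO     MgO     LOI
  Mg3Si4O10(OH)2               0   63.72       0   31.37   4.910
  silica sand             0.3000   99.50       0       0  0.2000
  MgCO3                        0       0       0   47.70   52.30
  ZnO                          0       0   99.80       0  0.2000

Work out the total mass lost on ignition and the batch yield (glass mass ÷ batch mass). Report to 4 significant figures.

LOI loss = 35.28 kg; glass = 334.3 kg; yield = 90.45%

In-progress results appear, rounded to four significant digits, on the page — every computation runs at full float precision throughout; each reported result undergoes a single rounding. The derived quantities are computed from the weighed amounts on 334.3 kg of glass in full float precision (four oxide percentages, ignition loss, glass mass, the totals, yield), as written in the problem or answer text.
Ignition loss by material:
  Mg3Si4O10(OH)2: 32.31 × 0.04910 = 1.586 kg
  silica sand: 249.1 × 0.002000 = 0.4982 kg
  MgCO3: 63.37 × 0.5230 = 33.14 kg
  ZnO: 24.76 × 0.002000 = 0.04952 kg
Total LOI = 35.28 kg
Glass = batch − LOI = 369.5 − 35.28 = 334.3 kg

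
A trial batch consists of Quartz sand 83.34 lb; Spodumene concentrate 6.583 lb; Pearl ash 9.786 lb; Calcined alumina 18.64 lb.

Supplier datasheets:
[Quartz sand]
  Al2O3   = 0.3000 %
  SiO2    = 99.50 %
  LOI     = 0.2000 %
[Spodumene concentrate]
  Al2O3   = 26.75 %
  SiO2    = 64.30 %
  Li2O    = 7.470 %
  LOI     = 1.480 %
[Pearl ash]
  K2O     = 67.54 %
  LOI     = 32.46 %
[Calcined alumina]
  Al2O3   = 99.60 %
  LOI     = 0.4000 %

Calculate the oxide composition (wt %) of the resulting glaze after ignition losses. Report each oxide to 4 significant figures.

Glass mass = 114.8 lb (batch 118.3 − LOI 3.515).
Composition: Al2O3 17.92%, SiO2 75.90%, Li2O 0.4282%, K2O 5.756%

The whole derivation maintains exact precision in every operation — intermediates are shown, rounded to four significant digits, within the worked lines — each reported result undergoes a single rounding; all derived quantities (LOI, the four compositions, totals, net glass mass, the yield) are re-derived in full float precision starting from the weights for 114.8 lb of glass exactly as shown in either problem or answer.
What the batch supplies per oxide:
  Al2O3: 83.34·0.003000 + 6.583·0.2675 + 18.64·0.9960 = 20.58 lb
  SiO2: 83.34·0.9950 + 6.583·0.6430 = 87.16 lb
  Li2O: 6.583·0.07470 = 0.4918 lb
  K2O: 9.786·0.6754 = 6.609 lb
LOI: 83.34·0.002000 + 6.583·0.01480 + 9.786·0.3246 + 18.64·0.004000 = 3.515 lb
Glass = total batch minus LOI = 118.3 − 3.515 = 114.8 lb (= the summed oxide contributions)
each wt % is 100 × oxide ÷ glass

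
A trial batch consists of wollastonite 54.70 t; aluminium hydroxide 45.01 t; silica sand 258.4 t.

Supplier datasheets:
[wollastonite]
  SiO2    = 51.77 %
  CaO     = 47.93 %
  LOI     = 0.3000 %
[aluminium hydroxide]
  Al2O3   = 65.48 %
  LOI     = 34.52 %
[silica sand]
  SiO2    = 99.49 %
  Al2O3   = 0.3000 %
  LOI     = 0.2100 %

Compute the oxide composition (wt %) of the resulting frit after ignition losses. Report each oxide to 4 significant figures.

Glass mass = 341.9 t (batch 358.1 − LOI 16.24).
Composition: SiO2 83.48%, Al2O3 8.848%, CaO 7.669%

The working math carries full float precision throughout; mid-chain values are printed, with 4-significant-figure rounding, on the page; every reported figure carries a single rounding; derived quantities are computed at full precision (net glass mass, yield, the three compositions, ignition loss, the totals) starting from the weights on 341.9 t of glass as given in either problem or answer.
What the batch supplies per oxide:
  SiO2: 54.70·0.5177 + 258.4·0.9949 = 285.4 t
  Al2O3: 45.01·0.6548 + 258.4·0.003000 = 30.25 t
  CaO: 54.70·0.4793 = 26.22 t
LOI: 54.70·0.003000 + 45.01·0.3452 + 258.4·0.002100 = 16.24 t
Glass = total batch minus LOI = 358.1 − 16.24 = 341.9 t (consistent with Σ oxide mass)
percent by weight: oxide/glass ×100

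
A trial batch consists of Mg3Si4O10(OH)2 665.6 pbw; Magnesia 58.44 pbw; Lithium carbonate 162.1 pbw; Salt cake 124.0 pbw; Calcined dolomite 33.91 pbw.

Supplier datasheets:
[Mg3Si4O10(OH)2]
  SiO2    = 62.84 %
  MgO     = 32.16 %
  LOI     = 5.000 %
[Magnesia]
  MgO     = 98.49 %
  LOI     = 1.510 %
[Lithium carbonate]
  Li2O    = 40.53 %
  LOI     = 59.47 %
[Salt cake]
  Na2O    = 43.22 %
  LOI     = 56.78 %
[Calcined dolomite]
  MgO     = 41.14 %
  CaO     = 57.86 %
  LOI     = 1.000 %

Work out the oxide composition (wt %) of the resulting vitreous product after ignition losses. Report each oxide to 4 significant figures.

Mid-chain values appear rounded off to 4 significant figures on the page — the whole derivation carries full float precision at each step — each reported figure is rounded only once; derived quantities, including net glass mass, the totals, yield, LOI, five oxide percentages, are carried starting from the weights at 842.7 pbw of glass at full float precision, precisely as stated by the question or the answer.
What the batch supplies per oxide:
  Li2O: 162.1·0.4053 = 65.70 pbw
  Na2O: 124.0·0.4322 = 53.59 pbw
  SiO2: 665.6·0.6284 = 418.3 pbw
  MgO: 665.6·0.3216 + 58.44·0.9849 + 33.91·0.4114 = 285.6 pbw
  CaO: 33.91·0.5786 = 19.62 pbw
LOI: 665.6·0.05000 + 58.44·0.01510 + 162.1·0.5947 + 124.0·0.5678 + 33.91·0.01000 = 201.3 pbw
Resulting glass, batch − LOI: 1044 − 201.3 = 842.7 pbw (equal to the oxide-mass sum)
wt % = 100 × oxide mass / glass mass

Glass mass = 842.7 pbw (batch 1044 − LOI 201.3).
Composition: Li2O 7.796%, Na2O 6.359%, SiO2 49.63%, MgO 33.89%, CaO 2.328%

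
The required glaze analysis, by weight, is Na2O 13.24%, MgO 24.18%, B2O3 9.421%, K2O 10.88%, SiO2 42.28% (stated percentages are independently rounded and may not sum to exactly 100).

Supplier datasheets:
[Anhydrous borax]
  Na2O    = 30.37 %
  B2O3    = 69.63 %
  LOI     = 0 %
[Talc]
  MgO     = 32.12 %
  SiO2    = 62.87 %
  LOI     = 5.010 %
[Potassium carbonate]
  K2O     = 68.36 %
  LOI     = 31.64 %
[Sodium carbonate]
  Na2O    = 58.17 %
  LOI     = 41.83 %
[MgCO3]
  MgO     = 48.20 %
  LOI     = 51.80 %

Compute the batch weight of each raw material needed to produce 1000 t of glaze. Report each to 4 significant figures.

Batch per 1000 t glaze:
  Anhydrous borax: 135.3 t
  Talc: 672.5 t
  Potassium carbonate: 159.2 t
  Sodium carbonate: 157.0 t
  MgCO3: 53.51 t
Total batch = 1178 t; LOI loss = 177.5 t; yield = 84.93%

Each numeric step holds full float precision from first step to last — working values appear rounded off to 4 significant figures when written out — every reported number is rounded exactly once. All derived quantities (net glass mass, LOI, the five compositions, the totals, the yield) are recomputed using the weight values at 1000 t of glass at full precision, as written in the problem or the answer.
Target masses of each oxide per 1000 t glaze:
  Na2O: 13.24% × 1000 = 132.4 t
  MgO: 24.18% × 1000 = 241.8 t
  B2O3: 9.421% × 1000 = 94.21 t
  K2O: 10.88% × 1000 = 108.8 t
  SiO2: 42.28% × 1000 = 422.8 t
Balance tally, oxide-wise, applying the batch weights above, relative to the basis at hand (target by target, the sums agree given rounding of the digits):
  Na2O: 135.3·0.3037 + 157.0·0.5817 = 132.4 t (target 132.4 t)
  MgO: 672.5·0.3212 + 53.51·0.4820 = 241.8 t (target 241.8 t)
  B2O3: 135.3·0.6963 = 94.21 t (target 94.21 t)
  K2O: 159.2·0.6836 = 108.8 t (target 108.8 t)
  SiO2: 672.5·0.6287 = 422.8 t (target 422.8 t)
Glass-mass closure: batch Σ − ignition loss = 1000 t (targets for the oxides total 1000 t; stated basis 1000 t — a pure rounding effect).
Total batch = Σ batch = 1178 t; LOI removed, Σ of batch·LOI: 177.5 t; the yield ratio, glass ÷ batch: 84.93%.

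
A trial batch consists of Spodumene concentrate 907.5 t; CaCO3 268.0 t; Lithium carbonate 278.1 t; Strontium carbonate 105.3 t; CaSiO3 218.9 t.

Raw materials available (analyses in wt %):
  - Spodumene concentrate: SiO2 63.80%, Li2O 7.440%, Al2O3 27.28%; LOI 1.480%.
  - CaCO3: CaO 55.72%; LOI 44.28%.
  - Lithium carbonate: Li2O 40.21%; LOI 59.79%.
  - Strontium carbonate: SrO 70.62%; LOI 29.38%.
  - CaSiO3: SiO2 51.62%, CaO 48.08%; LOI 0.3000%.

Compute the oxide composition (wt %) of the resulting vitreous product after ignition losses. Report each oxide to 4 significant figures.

Full float precision is carried at every stage; in-progress results are displayed (rounded to 4 significant digits) alongside each step. Every reported figure takes exactly one rounding; all derived quantities are rebuilt using the weight values for 1448 t of glass at full precision (glass mass, yield, ignition loss, totals, the five compositions), as written in either problem or answer.
Per-oxide mass from batch:
  SiO2: 907.5·0.6380 + 218.9·0.5162 = 692.0 t
  SrO: 105.3·0.7062 = 74.36 t
  CaO: 268.0·0.5572 + 218.9·0.4808 = 254.6 t
  Li2O: 907.5·0.07440 + 278.1·0.4021 = 179.3 t
  Al2O3: 907.5·0.2728 = 247.6 t
LOI: 907.5·0.01480 + 268.0·0.4428 + 278.1·0.5979 + 105.3·0.2938 + 218.9·0.003000 = 330.0 t
batch − LOI leaves glass = 1778 − 330.0 = 1448 t (the oxide masses sum to this)
wt % = 100 × oxide mass / glass mass

Glass mass = 1448 t (batch 1778 − LOI 330.0).
Composition: SiO2 47.79%, SrO 5.136%, CaO 17.58%, Li2O 12.39%, Al2O3 17.10%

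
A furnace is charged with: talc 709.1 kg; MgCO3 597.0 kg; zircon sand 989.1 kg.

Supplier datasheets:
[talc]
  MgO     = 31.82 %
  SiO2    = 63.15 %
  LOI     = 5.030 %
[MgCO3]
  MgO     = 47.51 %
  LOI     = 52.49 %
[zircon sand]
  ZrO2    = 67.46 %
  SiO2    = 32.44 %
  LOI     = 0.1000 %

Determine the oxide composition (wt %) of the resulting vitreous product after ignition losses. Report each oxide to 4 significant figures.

Mid-chain values appear, with 4-significant-figure rounding, when written out; each numeric step carries full precision in all steps; every reported result is rounded only once — derived quantities are re-derived at exact precision (totals, the yield, glass mass, the three compositions, LOI) using the weight values per 1945 kg of glass, exactly as printed in the problem or answer text.
Oxide-by-oxide delivered mass:
  ZrO2: 989.1·0.6746 = 667.2 kg
  MgO: 709.1·0.3182 + 597.0·0.4751 = 509.3 kg
  SiO2: 709.1·0.6315 + 989.1·0.3244 = 768.7 kg
LOI: 709.1·0.05030 + 597.0·0.5249 + 989.1·0.001000 = 350.0 kg
Glass mass = batch − LOI = 2295 − 350.0 = 1945 kg (consistent with Σ oxide mass)
wt % = 100 × oxide mass / glass mass

Glass mass = 1945 kg (batch 2295 − LOI 350.0).
Composition: ZrO2 34.30%, MgO 26.18%, SiO2 39.52%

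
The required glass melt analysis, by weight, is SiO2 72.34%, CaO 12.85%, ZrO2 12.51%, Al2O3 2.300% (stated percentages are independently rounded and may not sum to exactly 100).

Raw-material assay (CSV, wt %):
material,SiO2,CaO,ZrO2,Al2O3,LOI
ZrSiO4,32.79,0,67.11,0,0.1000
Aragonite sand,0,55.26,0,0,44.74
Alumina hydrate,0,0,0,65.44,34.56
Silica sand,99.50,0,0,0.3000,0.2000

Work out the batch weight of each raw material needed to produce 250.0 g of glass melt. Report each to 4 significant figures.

The working math maintains full precision in every operation — values along the way are shown, rounded to 4 significant digits, as written. Exactly one rounding goes into each reported value; the derived quantities (yield, ignition loss, the four compositions, glass mass, totals) are computed starting from the weights at 250.0 g of glass at full float precision precisely as stated by problem or answer.
Oxide mass targets, per 250.0 g glass melt:
  SiO2: 72.34% × 250.0 = 180.8 g
  CaO: 12.85% × 250.0 = 32.12 g
  ZrO2: 12.51% × 250.0 = 31.28 g
  Al2O3: 2.300% × 250.0 = 5.750 g
Verifying the oxide balance applying the batch weights above, for the quoted basis mass (oxide sums agree with the targets once rounding is allowed for):
  SiO2: 46.60·0.3279 + 166.4·0.9950 = 180.8 g (target 180.8 g)
  CaO: 58.13·0.5526 = 32.12 g (target 32.12 g)
  ZrO2: 46.60·0.6711 = 31.27 g (target 31.28 g)
  Al2O3: 8.024·0.6544 + 166.4·0.003000 = 5.750 g (target 5.750 g)
Glass-mass sanity pass: total batch − LOI = 250.0 g (oxide target masses add up to 250.0 g; versus the stated basis of 250.0 g — differing by rounding only).
Summing the batch: Σ batch = 279.2 g; LOI loss = Σ batch·LOI = 29.16 g; glass ÷ batch gives a yield of 89.55%.

Batch per 250.0 g glass melt:
  ZrSiO4: 46.60 g
  Aragonite sand: 58.13 g
  Alumina hydrate: 8.024 g
  Silica sand: 166.4 g
Total batch = 279.2 g; LOI loss = 29.16 g; yield = 89.55%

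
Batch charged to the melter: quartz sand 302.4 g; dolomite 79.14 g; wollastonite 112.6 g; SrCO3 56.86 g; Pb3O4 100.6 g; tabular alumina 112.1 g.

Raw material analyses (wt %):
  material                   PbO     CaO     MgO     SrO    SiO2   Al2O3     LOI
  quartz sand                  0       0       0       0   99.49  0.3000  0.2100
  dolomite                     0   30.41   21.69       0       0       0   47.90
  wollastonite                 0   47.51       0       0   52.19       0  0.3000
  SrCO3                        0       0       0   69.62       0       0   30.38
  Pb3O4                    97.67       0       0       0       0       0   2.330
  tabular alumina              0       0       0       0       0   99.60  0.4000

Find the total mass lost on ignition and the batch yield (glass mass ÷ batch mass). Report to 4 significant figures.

LOI loss = 58.95 g; glass = 704.8 g; yield = 92.28%

Each numeric step keeps full float precision in all steps. Intermediates are shown (rounded to 4 significant figures) in the printout — exactly one rounding lands on each reported result — the derived quantities (net glass mass, LOI, totals, the six compositions, yield) are rebuilt at full float precision using the weight values on 704.8 g of glass as given in question or answer.
LOI of each material in turn:
  quartz sand: 302.4 × 0.002100 = 0.6350 g
  dolomite: 79.14 × 0.4790 = 37.91 g
  wollastonite: 112.6 × 0.003000 = 0.3378 g
  SrCO3: 56.86 × 0.3038 = 17.27 g
  Pb3O4: 100.6 × 0.02330 = 2.344 g
  tabular alumina: 112.1 × 0.004000 = 0.4484 g
Total LOI = 58.95 g
Glass = batch − LOI = 763.7 − 58.95 = 704.8 g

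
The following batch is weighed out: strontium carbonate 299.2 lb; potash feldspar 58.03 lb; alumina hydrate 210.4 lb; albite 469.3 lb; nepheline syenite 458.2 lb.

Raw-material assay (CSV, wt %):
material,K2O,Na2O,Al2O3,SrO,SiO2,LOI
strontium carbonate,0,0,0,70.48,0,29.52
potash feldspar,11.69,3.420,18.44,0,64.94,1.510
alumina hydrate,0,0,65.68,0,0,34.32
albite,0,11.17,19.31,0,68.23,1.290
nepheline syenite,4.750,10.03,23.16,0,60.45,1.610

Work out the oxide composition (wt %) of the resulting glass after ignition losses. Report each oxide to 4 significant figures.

Glass mass = 1320 lb (batch 1495 − LOI 174.8).
Composition: K2O 2.162%, Na2O 7.602%, Al2O3 26.18%, SrO 15.97%, SiO2 48.09%

Every computation carries full float precision in every operation. In-progress results are rounded to 4 significant figures as shown; every reported figure includes exactly one rounding. Derived quantities are recomputed starting from the weights on 1320 lb of glass at full precision (glass mass, five oxide percentages, totals, yield, LOI), as given in either problem or answer.
What the batch supplies per oxide:
  K2O: 58.03·0.1169 + 458.2·0.04750 = 28.55 lb
  Na2O: 58.03·0.03420 + 469.3·0.1117 + 458.2·0.1003 = 100.4 lb
  Al2O3: 58.03·0.1844 + 210.4·0.6568 + 469.3·0.1931 + 458.2·0.2316 = 345.6 lb
  SrO: 299.2·0.7048 = 210.9 lb
  SiO2: 58.03·0.6494 + 469.3·0.6823 + 458.2·0.6045 = 634.9 lb
LOI: 299.2·0.2952 + 58.03·0.01510 + 210.4·0.3432 + 469.3·0.01290 + 458.2·0.01610 = 174.8 lb
Net of LOI, the glass mass = 1495 − 174.8 = 1320 lb (consistent with Σ oxide mass)
wt %: oxide over glass, times 100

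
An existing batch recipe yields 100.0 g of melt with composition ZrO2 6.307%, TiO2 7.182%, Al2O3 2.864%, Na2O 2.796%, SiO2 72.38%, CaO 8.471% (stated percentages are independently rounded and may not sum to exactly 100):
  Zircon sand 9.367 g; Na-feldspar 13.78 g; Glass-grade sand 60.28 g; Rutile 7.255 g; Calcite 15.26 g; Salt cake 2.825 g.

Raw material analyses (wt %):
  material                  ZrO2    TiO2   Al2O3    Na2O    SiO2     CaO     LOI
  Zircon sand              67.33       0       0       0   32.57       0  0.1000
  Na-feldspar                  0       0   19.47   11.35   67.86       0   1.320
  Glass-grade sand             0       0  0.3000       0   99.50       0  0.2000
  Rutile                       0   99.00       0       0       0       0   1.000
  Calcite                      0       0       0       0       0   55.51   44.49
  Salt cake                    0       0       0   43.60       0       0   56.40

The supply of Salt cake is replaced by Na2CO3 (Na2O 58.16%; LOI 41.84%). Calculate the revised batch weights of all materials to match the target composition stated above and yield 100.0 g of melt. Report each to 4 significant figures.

All internal work carries full float precision through the solve; rounding to 4 significant figures extends to every in-between result as printed. Exactly one rounding is applied to every reported number. Derived quantities, including the yield, the six compositions, the totals, LOI, glass mass, are carried starting from the weights per 100.0 g of glass in full precision, exactly as printed in question or answer.
Oxide mass targets, per 100.0 g melt:
  ZrO2: 6.307% × 100.0 = 6.307 g
  TiO2: 7.182% × 100.0 = 7.182 g
  Al2O3: 2.864% × 100.0 = 2.864 g
  Na2O: 2.796% × 100.0 = 2.796 g
  SiO2: 72.38% × 100.0 = 72.38 g
  CaO: 8.471% × 100.0 = 8.471 g
Verifying the oxide balance using the reported weights, versus the basis set out (delivered sums recover each target modulo rounding of the values):
  ZrO2: 9.367·0.6733 = 6.307 g (target 6.307 g)
  TiO2: 7.255·0.9900 = 7.182 g (target 7.182 g)
  Al2O3: 13.78·0.1947 + 60.28·0.003000 = 2.864 g (target 2.864 g)
  Na2O: 13.78·0.1135 + 2.118·0.5816 = 2.796 g (target 2.796 g)
  SiO2: 9.367·0.3257 + 13.78·0.6786 + 60.28·0.9950 = 72.38 g (target 72.38 g)
  CaO: 15.26·0.5551 = 8.471 g (target 8.471 g)
Glass-mass bookkeeping: whole batch net of LOI = 100.0 g (per-oxide target masses sum to 100.0 g; versus the stated basis of 100.0 g — rounding explains the deltas).
Total batch = Σ batch = 108.1 g; the LOI term Σ batch·LOI equals 8.060 g; yield: glass divided by total = 92.54%.

Revised batch per 100.0 g melt:
  Zircon sand: 9.367 g
  Na-feldspar: 13.78 g
  Glass-grade sand: 60.28 g
  Rutile: 7.255 g
  Calcite: 15.26 g
  Na2CO3: 2.118 g
Total batch = 108.1 g; LOI loss = 8.060 g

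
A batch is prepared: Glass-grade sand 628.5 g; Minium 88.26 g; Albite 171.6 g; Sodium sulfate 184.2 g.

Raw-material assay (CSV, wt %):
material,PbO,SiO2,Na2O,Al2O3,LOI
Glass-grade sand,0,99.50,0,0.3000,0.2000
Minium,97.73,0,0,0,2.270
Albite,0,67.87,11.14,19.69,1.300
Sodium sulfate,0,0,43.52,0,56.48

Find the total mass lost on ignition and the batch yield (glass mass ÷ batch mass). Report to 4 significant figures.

LOI loss = 109.5 g; glass = 963.0 g; yield = 89.79%

All internal work keeps full float precision throughout. Working values are printed with 4-significant-digit rounding at each printed step; each reported value sees exactly one rounding — the derived quantities are rebuilt in full float precision (glass mass, the totals, LOI, yield, four oxide percentages) starting from the weights at 963.0 g of glass exactly as printed in the problem or the answer.
Loss on ignition, line by line:
  Glass-grade sand: 628.5 × 0.002000 = 1.257 g
  Minium: 88.26 × 0.02270 = 2.004 g
  Albite: 171.6 × 0.01300 = 2.231 g
  Sodium sulfate: 184.2 × 0.5648 = 104.0 g
Total LOI = 109.5 g
Glass = batch − LOI = 1073 − 109.5 = 963.0 g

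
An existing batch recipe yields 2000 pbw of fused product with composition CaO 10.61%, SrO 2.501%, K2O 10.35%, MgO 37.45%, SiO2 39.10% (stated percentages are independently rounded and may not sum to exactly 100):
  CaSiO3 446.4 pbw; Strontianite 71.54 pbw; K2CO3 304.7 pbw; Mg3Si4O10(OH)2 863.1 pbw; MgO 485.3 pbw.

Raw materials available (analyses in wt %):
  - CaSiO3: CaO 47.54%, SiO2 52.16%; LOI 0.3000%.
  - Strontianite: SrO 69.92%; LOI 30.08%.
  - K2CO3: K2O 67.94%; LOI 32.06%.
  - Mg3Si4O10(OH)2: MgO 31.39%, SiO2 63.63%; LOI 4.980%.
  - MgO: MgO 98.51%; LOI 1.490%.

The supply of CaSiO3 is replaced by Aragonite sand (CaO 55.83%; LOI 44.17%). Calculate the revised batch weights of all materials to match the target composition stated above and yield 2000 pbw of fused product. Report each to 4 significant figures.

Mid-chain values are displayed, rounded to four significant figures, alongside each step; each numeric step runs at full float precision all the way through — each reported figure takes a single rounding — the derived quantities are computed at full precision (totals, the yield, net glass mass, ignition loss, the five compositions) from the weighed amounts on 2000 pbw of glass as quoted within problem or answer.
Target masses of each oxide per 2000 pbw fused product:
  CaO: 10.61% × 2000 = 212.2 pbw
  SrO: 2.501% × 2000 = 50.02 pbw
  K2O: 10.35% × 2000 = 207.0 pbw
  MgO: 37.45% × 2000 = 749.0 pbw
  SiO2: 39.10% × 2000 = 782.0 pbw
A balance pass over the oxides, applying the batch weights above, at the basis given (every target is met by its sum up to rounding of the answer):
  CaO: 380.1·0.5583 = 212.2 pbw (target 212.2 pbw)
  SrO: 71.54·0.6992 = 50.02 pbw (target 50.02 pbw)
  K2O: 304.7·0.6794 = 207.0 pbw (target 207.0 pbw)
  MgO: 1229·0.3139 + 368.7·0.9851 = 749.0 pbw (target 749.0 pbw)
  SiO2: 1229·0.6363 = 782.0 pbw (target 782.0 pbw)
Glass-mass sanity pass: batch Σ − ignition loss = 2000 pbw (targets for the oxides total 2000 pbw; stated basis 2000 pbw — a pure rounding effect).
Summing the batch: Σ batch = 2354 pbw; LOI loss = Σ batch·LOI = 353.8 pbw; glass ÷ batch gives a yield of 84.97%.

Revised batch per 2000 pbw fused product:
  Aragonite sand: 380.1 pbw
  Strontianite: 71.54 pbw
  K2CO3: 304.7 pbw
  Mg3Si4O10(OH)2: 1229 pbw
  MgO: 368.7 pbw
Total batch = 2354 pbw; LOI loss = 353.8 pbw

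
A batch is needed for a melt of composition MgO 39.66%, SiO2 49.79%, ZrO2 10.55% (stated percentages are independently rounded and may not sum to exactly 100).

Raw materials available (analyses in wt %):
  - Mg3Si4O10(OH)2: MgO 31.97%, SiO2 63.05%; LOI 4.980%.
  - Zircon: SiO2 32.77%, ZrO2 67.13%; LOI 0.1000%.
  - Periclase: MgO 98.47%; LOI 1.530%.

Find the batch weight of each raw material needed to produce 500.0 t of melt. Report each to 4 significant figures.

Batch per 500.0 t melt:
  Mg3Si4O10(OH)2: 354.0 t
  Zircon: 78.58 t
  Periclase: 86.45 t
Total batch = 519.0 t; LOI loss = 19.03 t; yield = 96.33%

The working math maintains full precision at each step; values along the way are shown rounded off to 4 significant digits across the worked steps — exactly one rounding lands on each reported result. All derived quantities, including the three compositions, ignition loss, net glass mass, yield, totals, are carried using the weight values at 500.0 t of glass at full precision as quoted within question or answer.
Oxide-by-oxide targets in 500.0 t melt:
  MgO: 39.66% × 500.0 = 198.3 t
  SiO2: 49.79% × 500.0 = 249.0 t
  ZrO2: 10.55% × 500.0 = 52.75 t
A balance pass over the oxides, on the weights just shown, against the basis in use (oxide sums agree with the targets modulo rounding of the values):
  MgO: 354.0·0.3197 + 86.45·0.9847 = 198.3 t (target 198.3 t)
  SiO2: 354.0·0.6305 + 78.58·0.3277 = 248.9 t (target 249.0 t)
  ZrO2: 78.58·0.6713 = 52.75 t (target 52.75 t)
Glass-mass sanity pass: Σ batch − LOI loss = 500.0 t (the targets, summed, come to 500.0 t; stated basis 500.0 t — rounding explains the deltas).
Summing the batch: Σ batch = 519.0 t; LOI loss = Σ batch·LOI = 19.03 t; the yield ratio, glass ÷ batch: 96.33%.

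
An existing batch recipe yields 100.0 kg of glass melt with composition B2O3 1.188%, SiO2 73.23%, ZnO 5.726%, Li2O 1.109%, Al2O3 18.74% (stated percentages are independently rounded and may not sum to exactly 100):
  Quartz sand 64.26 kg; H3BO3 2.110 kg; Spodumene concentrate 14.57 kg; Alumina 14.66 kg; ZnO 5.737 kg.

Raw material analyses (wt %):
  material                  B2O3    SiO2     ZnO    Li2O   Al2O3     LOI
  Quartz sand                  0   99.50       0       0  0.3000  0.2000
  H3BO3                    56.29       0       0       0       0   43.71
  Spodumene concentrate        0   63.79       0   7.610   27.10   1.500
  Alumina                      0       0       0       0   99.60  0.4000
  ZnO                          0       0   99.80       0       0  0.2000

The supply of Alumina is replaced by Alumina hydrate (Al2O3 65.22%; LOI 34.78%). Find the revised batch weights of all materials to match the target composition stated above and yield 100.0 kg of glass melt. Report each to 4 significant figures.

Intermediates appear with 4-significant-digit rounding on the page; each numeric step maintains full precision at each step. Each reported number undergoes a single rounding — all derived quantities (the five compositions, the yield, net glass mass, LOI, totals) are re-derived in exact precision from the batch weights per 100.0 kg of glass, exactly as printed in question or answer.
Target oxide masses per 100.0 kg glass melt:
  B2O3: 1.188% × 100.0 = 1.188 kg
  SiO2: 73.23% × 100.0 = 73.23 kg
  ZnO: 5.726% × 100.0 = 5.726 kg
  Li2O: 1.109% × 100.0 = 1.109 kg
  Al2O3: 18.74% × 100.0 = 18.74 kg
Mass-balance tally per oxide given the weights on record, under the basis named above (oxide sums agree with the targets once rounding is allowed for):
  B2O3: 2.110·0.5629 = 1.188 kg (target 1.188 kg)
  SiO2: 64.26·0.9950 + 14.57·0.6379 = 73.23 kg (target 73.23 kg)
  ZnO: 5.737·0.9980 = 5.726 kg (target 5.726 kg)
  Li2O: 14.57·0.07610 = 1.109 kg (target 1.109 kg)
  Al2O3: 64.26·0.003000 + 14.57·0.2710 + 22.38·0.6522 = 18.74 kg (target 18.74 kg)
Auditing the glass mass value: Σ batch − LOI loss = 99.99 kg (summing oxide targets gives 99.99 kg; against the stated basis, 100.0 kg — rounding explains the deltas).
Whole-batch sum: Σ batch = 109.1 kg; Σ batch·LOI gives LOI loss = 9.065 kg; yield, glass over the total, = 91.69%.

Revised batch per 100.0 kg glass melt:
  Quartz sand: 64.26 kg
  H3BO3: 2.110 kg
  Spodumene concentrate: 14.57 kg
  Alumina hydrate: 22.38 kg
  ZnO: 5.737 kg
Total batch = 109.1 kg; LOI loss = 9.065 kg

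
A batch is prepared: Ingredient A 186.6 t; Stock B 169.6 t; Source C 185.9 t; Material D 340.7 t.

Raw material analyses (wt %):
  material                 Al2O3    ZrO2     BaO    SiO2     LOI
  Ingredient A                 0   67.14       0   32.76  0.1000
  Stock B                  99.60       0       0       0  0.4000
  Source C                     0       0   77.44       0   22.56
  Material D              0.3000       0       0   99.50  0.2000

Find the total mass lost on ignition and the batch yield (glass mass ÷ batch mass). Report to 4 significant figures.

LOI loss = 43.49 t; glass = 839.3 t; yield = 95.07%

Every computation carries full float precision all the way through — the intermediate values appear rounded to 4 significant digits across the worked steps; every reported figure is rounded only once; all derived quantities, including yield, LOI, glass mass, the four compositions, totals, are re-derived starting from the weights per 839.3 t of glass in exact precision as written in question or answer.
Ignition loss by material:
  Ingredient A: 186.6 × 0.001000 = 0.1866 t
  Stock B: 169.6 × 0.004000 = 0.6784 t
  Source C: 185.9 × 0.2256 = 41.94 t
  Material D: 340.7 × 0.002000 = 0.6814 t
Total LOI = 43.49 t
Glass = batch − LOI = 882.8 − 43.49 = 839.3 t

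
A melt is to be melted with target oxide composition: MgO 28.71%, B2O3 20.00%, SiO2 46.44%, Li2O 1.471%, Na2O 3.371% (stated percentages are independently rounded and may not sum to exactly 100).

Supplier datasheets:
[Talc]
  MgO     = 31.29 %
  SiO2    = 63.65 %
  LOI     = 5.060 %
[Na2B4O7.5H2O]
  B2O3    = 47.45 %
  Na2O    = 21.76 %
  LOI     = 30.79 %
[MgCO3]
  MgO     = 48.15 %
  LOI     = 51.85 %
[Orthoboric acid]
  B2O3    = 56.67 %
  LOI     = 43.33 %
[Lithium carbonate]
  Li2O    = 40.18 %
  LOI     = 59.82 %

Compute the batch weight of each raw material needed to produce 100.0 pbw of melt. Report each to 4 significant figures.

Batch per 100.0 pbw melt:
  Talc: 72.96 pbw
  Na2B4O7.5H2O: 15.49 pbw
  MgCO3: 12.21 pbw
  Orthoboric acid: 22.32 pbw
  Lithium carbonate: 3.661 pbw
Total batch = 126.6 pbw; LOI loss = 26.65 pbw; yield = 78.95%

Each numeric step carries full float precision all the way through — values along the way appear rounded off to 4 significant figures between the steps — each reported result is rounded a single time; all derived quantities are computed at full precision (the totals, ignition loss, glass mass, five oxide percentages, yield) starting from the weights at 100.0 pbw of glass exactly as shown in the problem or answer text.
Oxide mass targets, per 100.0 pbw melt:
  MgO: 28.71% × 100.0 = 28.71 pbw
  B2O3: 20.00% × 100.0 = 20.00 pbw
  SiO2: 46.44% × 100.0 = 46.44 pbw
  Li2O: 1.471% × 100.0 = 1.471 pbw
  Na2O: 3.371% × 100.0 = 3.371 pbw
Checking each oxide sum applying the batch weights above, relative to the basis at hand (each sum matches its target mass modulo rounding of the values):
  MgO: 72.96·0.3129 + 12.21·0.4815 = 28.71 pbw (target 28.71 pbw)
  B2O3: 15.49·0.4745 + 22.32·0.5667 = 20.00 pbw (target 20.00 pbw)
  SiO2: 72.96·0.6365 = 46.44 pbw (target 46.44 pbw)
  Li2O: 3.661·0.4018 = 1.471 pbw (target 1.471 pbw)
  Na2O: 15.49·0.2176 = 3.371 pbw (target 3.371 pbw)
Glass mass check: the batch minus its LOI: 99.99 pbw (oxide target masses add up to 99.99 pbw; versus the stated basis of 100.0 pbw — differing by rounding only).
Batch total: Σ batch = 126.6 pbw; the LOI term Σ batch·LOI equals 26.65 pbw; the yield ratio, glass ÷ batch: 78.95%.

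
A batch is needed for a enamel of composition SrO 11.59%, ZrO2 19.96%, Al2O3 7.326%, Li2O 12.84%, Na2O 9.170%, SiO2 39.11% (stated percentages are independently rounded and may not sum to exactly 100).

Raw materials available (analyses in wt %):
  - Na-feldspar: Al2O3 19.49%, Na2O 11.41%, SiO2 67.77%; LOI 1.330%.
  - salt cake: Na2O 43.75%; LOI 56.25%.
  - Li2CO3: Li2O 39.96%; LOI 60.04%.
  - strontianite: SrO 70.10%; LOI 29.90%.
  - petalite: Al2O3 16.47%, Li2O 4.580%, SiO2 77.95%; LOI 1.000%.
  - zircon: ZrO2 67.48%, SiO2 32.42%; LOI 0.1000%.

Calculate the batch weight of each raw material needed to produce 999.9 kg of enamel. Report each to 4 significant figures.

Batch per 999.9 kg enamel:
  Na-feldspar: 210.5 kg
  salt cake: 154.7 kg
  Li2CO3: 298.9 kg
  strontianite: 165.3 kg
  petalite: 195.7 kg
  zircon: 295.8 kg
Total batch = 1321 kg; LOI loss = 321.0 kg; yield = 75.70%

The intermediate values are displayed rounded to four significant figures as written. Every computation maintains full precision through the solve — each reported number takes exactly one rounding; the derived quantities are re-derived at full float precision (the totals, yield, LOI, net glass mass, six oxide percentages) from the batch weights per 999.9 kg of glass, exactly as shown in the problem or answer text.
Target masses of each oxide per 999.9 kg enamel:
  SrO: 11.59% × 999.9 = 115.9 kg
  ZrO2: 19.96% × 999.9 = 199.6 kg
  Al2O3: 7.326% × 999.9 = 73.25 kg
  Li2O: 12.84% × 999.9 = 128.4 kg
  Na2O: 9.170% × 999.9 = 91.69 kg
  SiO2: 39.11% × 999.9 = 391.1 kg
A balance pass over the oxides, given the weights on record, for the quoted basis mass (sum by sum, the targets are met once rounding is allowed for):
  SrO: 165.3·0.7010 = 115.9 kg (target 115.9 kg)
  ZrO2: 295.8·0.6748 = 199.6 kg (target 199.6 kg)
  Al2O3: 210.5·0.1949 + 195.7·0.1647 = 73.26 kg (target 73.25 kg)
  Li2O: 298.9·0.3996 + 195.7·0.04580 = 128.4 kg (target 128.4 kg)
  Na2O: 210.5·0.1141 + 154.7·0.4375 = 91.70 kg (target 91.69 kg)
  SiO2: 210.5·0.6777 + 195.7·0.7795 + 295.8·0.3242 = 391.1 kg (target 391.1 kg)
The glass-mass cross-check: whole batch net of LOI = 999.9 kg (the targets, summed, come to 999.9 kg; the stated basis being 999.9 kg — a pure rounding effect).
Adding the batch up: Σ batch = 1321 kg; loss to ignition Σ batch·LOI = 321.0 kg; glass ÷ batch gives a yield of 75.70%.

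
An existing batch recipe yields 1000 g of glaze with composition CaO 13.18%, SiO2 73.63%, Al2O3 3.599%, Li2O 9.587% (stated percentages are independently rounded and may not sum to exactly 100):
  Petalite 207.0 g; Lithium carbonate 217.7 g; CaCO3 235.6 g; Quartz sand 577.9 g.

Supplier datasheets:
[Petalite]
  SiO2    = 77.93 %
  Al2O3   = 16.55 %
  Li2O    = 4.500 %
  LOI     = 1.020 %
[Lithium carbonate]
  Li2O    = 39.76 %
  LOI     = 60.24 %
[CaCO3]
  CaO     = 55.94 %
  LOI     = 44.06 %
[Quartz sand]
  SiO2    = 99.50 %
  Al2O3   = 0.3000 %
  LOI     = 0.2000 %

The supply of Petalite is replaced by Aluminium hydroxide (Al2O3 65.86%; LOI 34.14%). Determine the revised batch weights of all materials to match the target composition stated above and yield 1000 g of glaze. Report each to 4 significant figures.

All arithmetic keeps exact precision throughout. The intermediate values appear (rounded to four significant figures) alongside each step. Exactly one rounding is applied to each reported number. All derived quantities (LOI, the totals, glass mass, the four compositions, yield) are carried in full precision using the weight values per 1000 g of glass exactly as shown in question or answer.
The oxide mass targets at 1000 g glaze:
  CaO: 13.18% × 1000 = 131.8 g
  SiO2: 73.63% × 1000 = 736.3 g
  Al2O3: 3.599% × 1000 = 35.99 g
  Li2O: 9.587% × 1000 = 95.87 g
Sums-versus-targets review given the weights on record, relative to the basis at hand (sums match the target masses modulo rounding of the values):
  CaO: 235.6·0.5594 = 131.8 g (target 131.8 g)
  SiO2: 740.0·0.9950 = 736.3 g (target 736.3 g)
  Al2O3: 51.28·0.6586 + 740.0·0.003000 = 35.99 g (target 35.99 g)
  Li2O: 241.1·0.3976 = 95.86 g (target 95.87 g)
Mass balance on the glass: Σ batch − LOI loss = 999.9 g (targets for the oxides total 1000 g; with the basis standing at 1000 g — rounding explains the deltas).
Total batch = Σ batch = 1268 g; ignition loss, Σ(batch × LOI) = 268.0 g; yield: glass divided by total = 78.86%.

Revised batch per 1000 g glaze:
  Aluminium hydroxide: 51.28 g
  Lithium carbonate: 241.1 g
  CaCO3: 235.6 g
  Quartz sand: 740.0 g
Total batch = 1268 g; LOI loss = 268.0 g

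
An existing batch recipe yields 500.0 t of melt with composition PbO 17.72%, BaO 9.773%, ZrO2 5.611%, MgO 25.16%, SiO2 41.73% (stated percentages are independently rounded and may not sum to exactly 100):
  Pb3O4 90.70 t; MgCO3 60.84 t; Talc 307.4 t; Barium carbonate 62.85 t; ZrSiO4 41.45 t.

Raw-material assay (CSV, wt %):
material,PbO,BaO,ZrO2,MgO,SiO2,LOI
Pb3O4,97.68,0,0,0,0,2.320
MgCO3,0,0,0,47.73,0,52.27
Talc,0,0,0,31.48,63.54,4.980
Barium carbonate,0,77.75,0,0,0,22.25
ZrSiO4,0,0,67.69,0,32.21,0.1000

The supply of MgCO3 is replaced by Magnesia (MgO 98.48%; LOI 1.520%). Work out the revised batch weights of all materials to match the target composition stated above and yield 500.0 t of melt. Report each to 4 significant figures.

Values along the way are shown rounded to four significant figures as written. The working math maintains full precision from start to finish — a single rounding completes each reported figure — all derived quantities are rebuilt from the weighed amounts on 500.0 t of glass at exact precision (ignition loss, glass mass, the five compositions, the yield, the totals) as written in question or answer.
Oxide-by-oxide targets in 500.0 t melt:
  PbO: 17.72% × 500.0 = 88.60 t
  BaO: 9.773% × 500.0 = 48.86 t
  ZrO2: 5.611% × 500.0 = 28.06 t
  MgO: 25.16% × 500.0 = 125.8 t
  SiO2: 41.73% × 500.0 = 208.6 t
Sums-versus-targets review from the weights as reported, versus the basis set out (each sum matches its target mass exact up to rounding of places):
  PbO: 90.70·0.9768 = 88.60 t (target 88.60 t)
  BaO: 62.85·0.7775 = 48.87 t (target 48.86 t)
  ZrO2: 41.45·0.6769 = 28.06 t (target 28.06 t)
  MgO: 29.49·0.9848 + 307.4·0.3148 = 125.8 t (target 125.8 t)
  SiO2: 307.4·0.6354 + 41.45·0.3221 = 208.7 t (target 208.6 t)
Glass-mass bookkeeping: batch total minus LOI = 500.0 t (per-oxide target masses sum to 500.0 t; versus the stated basis of 500.0 t — a pure rounding effect).
Batch grand total — Σ batch = 531.9 t; the LOI term Σ batch·LOI equals 31.89 t; glass ÷ batch gives a yield of 94.01%.

Revised batch per 500.0 t melt:
  Pb3O4: 90.70 t
  Magnesia: 29.49 t
  Talc: 307.4 t
  Barium carbonate: 62.85 t
  ZrSiO4: 41.45 t
Total batch = 531.9 t; LOI loss = 31.89 t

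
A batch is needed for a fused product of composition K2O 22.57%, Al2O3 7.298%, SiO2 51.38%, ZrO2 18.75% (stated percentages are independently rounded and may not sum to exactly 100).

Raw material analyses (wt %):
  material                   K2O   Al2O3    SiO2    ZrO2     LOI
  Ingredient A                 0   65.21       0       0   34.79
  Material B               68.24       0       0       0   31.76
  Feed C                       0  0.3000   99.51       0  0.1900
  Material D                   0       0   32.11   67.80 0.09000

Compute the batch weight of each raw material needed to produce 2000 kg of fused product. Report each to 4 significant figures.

Each numeric step runs at full float precision from first step to last. Mid-chain values are printed rounded off to 4 significant digits when written out. A single rounding finalizes every reported value. The derived quantities (the totals, the yield, LOI, glass mass, four oxide percentages) are computed in full precision using the weight values per 2000 kg of glass as they appear in problem or answer.
Oxide-by-oxide targets in 2000 kg fused product:
  K2O: 22.57% × 2000 = 451.4 kg
  Al2O3: 7.298% × 2000 = 146.0 kg
  SiO2: 51.38% × 2000 = 1028 kg
  ZrO2: 18.75% × 2000 = 375.0 kg
A balance pass over the oxides, on the weights just shown, per the basis as stated (summed amounts equal target values inside rounding margins):
  K2O: 661.5·0.6824 = 451.4 kg (target 451.4 kg)
  Al2O3: 219.9·0.6521 + 854.2·0.003000 = 146.0 kg (target 146.0 kg)
  SiO2: 854.2·0.9951 + 553.1·0.3211 = 1028 kg (target 1028 kg)
  ZrO2: 553.1·0.6780 = 375.0 kg (target 375.0 kg)
Mass balance on the glass: the batch minus its LOI: 2000 kg (targets for the oxides total 2000 kg; the stated basis being 2000 kg — differing by rounding only).
Adding the batch up: Σ batch = 2289 kg; ignition loss, Σ(batch × LOI) = 288.7 kg; as yield: glass ÷ batch → 87.39%.

Batch per 2000 kg fused product:
  Ingredient A: 219.9 kg
  Material B: 661.5 kg
  Feed C: 854.2 kg
  Material D: 553.1 kg
Total batch = 2289 kg; LOI loss = 288.7 kg; yield = 87.39%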